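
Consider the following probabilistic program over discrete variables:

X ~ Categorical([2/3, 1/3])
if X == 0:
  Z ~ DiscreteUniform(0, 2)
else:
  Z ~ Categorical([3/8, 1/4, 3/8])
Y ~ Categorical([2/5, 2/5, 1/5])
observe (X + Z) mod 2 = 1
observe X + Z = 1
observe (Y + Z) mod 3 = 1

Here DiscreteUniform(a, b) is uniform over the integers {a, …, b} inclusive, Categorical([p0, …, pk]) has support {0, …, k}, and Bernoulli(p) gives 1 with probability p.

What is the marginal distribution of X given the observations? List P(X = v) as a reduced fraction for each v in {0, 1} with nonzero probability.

P(X=0) = 16/25, P(X=1) = 9/25

Enumerate traces; 2 have nonzero weight after conditioning:
  (X=0, Z=1, Y=0) weight 4/45
  (X=1, Z=0, Y=1) weight 1/20
Group by X:
  weight(X=0) = 4/45
  weight(X=1) = 1/20
Total weight = 4/45 + 1/20 = 5/36
P(X=0 | obs) = 4/45 / 5/36 = 16/25
P(X=1 | obs) = 1/20 / 5/36 = 9/25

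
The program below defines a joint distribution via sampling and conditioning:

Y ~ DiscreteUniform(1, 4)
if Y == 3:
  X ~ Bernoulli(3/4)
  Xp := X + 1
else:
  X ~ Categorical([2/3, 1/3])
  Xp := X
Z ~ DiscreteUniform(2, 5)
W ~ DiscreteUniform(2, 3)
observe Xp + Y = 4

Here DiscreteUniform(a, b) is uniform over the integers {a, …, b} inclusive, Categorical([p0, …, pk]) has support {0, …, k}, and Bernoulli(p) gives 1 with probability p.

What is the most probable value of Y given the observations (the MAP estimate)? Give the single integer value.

argmax_v P(Y = v | obs) = 4

Enumerate traces; 16 have nonzero weight after conditioning:
  (Y=3, X=0, Z=2, W=2) weight 1/128
  (Y=3, X=0, Z=2, W=3) weight 1/128
  (Y=3, X=0, Z=3, W=2) weight 1/128
  (Y=3, X=0, Z=3, W=3) weight 1/128
  (Y=3, X=0, Z=4, W=2) weight 1/128
  (Y=3, X=0, Z=4, W=3) weight 1/128
  (Y=3, X=0, Z=5, W=2) weight 1/128
  (Y=3, X=0, Z=5, W=3) weight 1/128
  (Y=4, X=0, Z=2, W=2) weight 1/48
  … 7 more
Group by Y:
  weight(Y=3) = 1/16
  weight(Y=4) = 1/6
Total weight = 1/16 + 1/6 = 11/48
P(Y=3 | obs) = 1/16 / 11/48 = 3/11
P(Y=4 | obs) = 1/6 / 11/48 = 8/11
argmax = 4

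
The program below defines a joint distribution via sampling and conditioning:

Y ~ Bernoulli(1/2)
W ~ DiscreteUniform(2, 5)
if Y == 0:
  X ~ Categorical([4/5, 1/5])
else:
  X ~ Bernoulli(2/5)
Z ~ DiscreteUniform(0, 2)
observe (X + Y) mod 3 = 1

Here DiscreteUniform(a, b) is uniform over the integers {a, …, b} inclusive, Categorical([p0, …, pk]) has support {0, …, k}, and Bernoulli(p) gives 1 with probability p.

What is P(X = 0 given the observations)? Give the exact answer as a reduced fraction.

Enumerate traces; 24 have nonzero weight after conditioning:
  (Y=0, W=2, X=1, Z=0) weight 1/120
  (Y=0, W=2, X=1, Z=1) weight 1/120
  (Y=0, W=2, X=1, Z=2) weight 1/120
  (Y=0, W=3, X=1, Z=0) weight 1/120
  (Y=0, W=3, X=1, Z=1) weight 1/120
  (Y=0, W=3, X=1, Z=2) weight 1/120
  (Y=0, W=4, X=1, Z=0) weight 1/120
  (Y=0, W=4, X=1, Z=1) weight 1/120
  (Y=1, W=2, X=0, Z=0) weight 1/40
  … 15 more
Group by X:
  weight(X=0) = 3/10
  weight(X=1) = 1/10
Total weight = 3/10 + 1/10 = 2/5
P(X=0 | obs) = 3/10 / 2/5 = 3/4
P(X=1 | obs) = 1/10 / 2/5 = 1/4

P(X = 0 | obs) = 3/4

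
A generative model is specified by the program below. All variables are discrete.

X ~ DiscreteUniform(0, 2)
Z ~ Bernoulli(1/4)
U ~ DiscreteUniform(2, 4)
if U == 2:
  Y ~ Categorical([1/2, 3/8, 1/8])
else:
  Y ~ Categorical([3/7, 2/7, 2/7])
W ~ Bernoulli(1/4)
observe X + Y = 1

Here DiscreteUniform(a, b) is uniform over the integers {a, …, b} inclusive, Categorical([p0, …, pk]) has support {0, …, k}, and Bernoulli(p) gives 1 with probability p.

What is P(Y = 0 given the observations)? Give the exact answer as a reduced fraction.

Enumerate traces; 24 have nonzero weight after conditioning:
  (X=0, Z=0, U=2, Y=1, W=0) weight 3/128
  (X=0, Z=0, U=2, Y=1, W=1) weight 1/128
  (X=0, Z=0, U=3, Y=1, W=0) weight 1/56
  (X=0, Z=0, U=3, Y=1, W=1) weight 1/168
  (X=0, Z=0, U=4, Y=1, W=0) weight 1/56
  (X=0, Z=0, U=4, Y=1, W=1) weight 1/168
  (X=0, Z=1, U=2, Y=1, W=0) weight 1/128
  (X=0, Z=1, U=2, Y=1, W=1) weight 1/384
  (X=1, Z=0, U=2, Y=0, W=0) weight 1/32
  … 15 more
Group by Y:
  weight(Y=0) = 19/126
  weight(Y=1) = 53/504
Total weight = 19/126 + 53/504 = 43/168
P(Y=0 | obs) = 19/126 / 43/168 = 76/129
P(Y=1 | obs) = 53/504 / 43/168 = 53/129

P(Y = 0 | obs) = 76/129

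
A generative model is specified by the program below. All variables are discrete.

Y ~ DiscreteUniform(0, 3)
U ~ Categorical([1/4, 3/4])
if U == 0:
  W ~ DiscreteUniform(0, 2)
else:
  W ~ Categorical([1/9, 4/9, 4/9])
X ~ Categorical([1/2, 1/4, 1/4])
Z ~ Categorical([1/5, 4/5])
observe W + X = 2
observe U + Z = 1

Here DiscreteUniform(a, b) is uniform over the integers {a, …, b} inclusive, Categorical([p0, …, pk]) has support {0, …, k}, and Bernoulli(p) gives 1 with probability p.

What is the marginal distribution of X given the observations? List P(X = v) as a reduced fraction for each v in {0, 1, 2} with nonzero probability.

P(X=0) = 16/29, P(X=1) = 8/29, P(X=2) = 5/29

Enumerate traces; 24 have nonzero weight after conditioning:
  (Y=0, U=0, W=0, X=2, Z=1) weight 1/240
  (Y=0, U=0, W=1, X=1, Z=1) weight 1/240
  (Y=0, U=0, W=2, X=0, Z=1) weight 1/120
  (Y=0, U=1, W=0, X=2, Z=0) weight 1/960
  (Y=0, U=1, W=1, X=1, Z=0) weight 1/240
  (Y=0, U=1, W=2, X=0, Z=0) weight 1/120
  (Y=1, U=0, W=0, X=2, Z=1) weight 1/240
  (Y=1, U=0, W=1, X=1, Z=1) weight 1/240
  … 16 more
Group by X:
  weight(X=0) = 1/15
  weight(X=1) = 1/30
  weight(X=2) = 1/48
Total weight = 1/15 + 1/30 + 1/48 = 29/240
P(X=0 | obs) = 1/15 / 29/240 = 16/29
P(X=1 | obs) = 1/30 / 29/240 = 8/29
P(X=2 | obs) = 1/48 / 29/240 = 5/29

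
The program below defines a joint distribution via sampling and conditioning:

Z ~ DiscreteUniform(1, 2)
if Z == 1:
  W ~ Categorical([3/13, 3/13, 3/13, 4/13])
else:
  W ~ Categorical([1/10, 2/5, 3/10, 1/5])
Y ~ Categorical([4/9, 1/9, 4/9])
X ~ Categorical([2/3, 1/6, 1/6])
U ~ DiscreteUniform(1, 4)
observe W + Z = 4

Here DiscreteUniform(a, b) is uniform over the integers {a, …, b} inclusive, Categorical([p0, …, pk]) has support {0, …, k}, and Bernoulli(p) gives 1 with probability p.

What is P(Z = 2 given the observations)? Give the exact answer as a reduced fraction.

Enumerate traces; 72 have nonzero weight after conditioning:
  (Z=1, W=3, Y=0, X=0, U=1) weight 4/351
  (Z=1, W=3, Y=0, X=0, U=2) weight 4/351
  (Z=1, W=3, Y=0, X=0, U=3) weight 4/351
  (Z=1, W=3, Y=0, X=0, U=4) weight 4/351
  (Z=1, W=3, Y=0, X=1, U=1) weight 1/351
  (Z=1, W=3, Y=0, X=1, U=2) weight 1/351
  (Z=1, W=3, Y=0, X=1, U=3) weight 1/351
  (Z=1, W=3, Y=0, X=1, U=4) weight 1/351
  (Z=2, W=2, Y=0, X=0, U=1) weight 1/90
  … 63 more
Group by Z:
  weight(Z=1) = 2/13
  weight(Z=2) = 3/20
Total weight = 2/13 + 3/20 = 79/260
P(Z=1 | obs) = 2/13 / 79/260 = 40/79
P(Z=2 | obs) = 3/20 / 79/260 = 39/79

P(Z = 2 | obs) = 39/79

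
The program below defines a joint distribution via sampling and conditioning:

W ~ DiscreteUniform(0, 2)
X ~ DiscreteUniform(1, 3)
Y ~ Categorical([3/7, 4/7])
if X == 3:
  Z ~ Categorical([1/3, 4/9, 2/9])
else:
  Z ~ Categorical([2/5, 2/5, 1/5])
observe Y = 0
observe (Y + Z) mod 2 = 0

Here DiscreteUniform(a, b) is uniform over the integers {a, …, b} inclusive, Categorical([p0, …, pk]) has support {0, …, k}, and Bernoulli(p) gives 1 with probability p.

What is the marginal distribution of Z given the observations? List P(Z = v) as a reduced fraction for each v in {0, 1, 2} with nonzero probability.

Enumerate traces; 18 have nonzero weight after conditioning:
  (W=0, X=1, Y=0, Z=0) weight 2/105
  (W=0, X=1, Y=0, Z=2) weight 1/105
  (W=0, X=2, Y=0, Z=0) weight 2/105
  (W=0, X=2, Y=0, Z=2) weight 1/105
  (W=0, X=3, Y=0, Z=0) weight 1/63
  (W=0, X=3, Y=0, Z=2) weight 2/189
  (W=1, X=1, Y=0, Z=0) weight 2/105
  (W=1, X=1, Y=0, Z=2) weight 1/105
  … 10 more
Group by Z:
  weight(Z=0) = 17/105
  weight(Z=2) = 4/45
Total weight = 17/105 + 4/45 = 79/315
P(Z=0 | obs) = 17/105 / 79/315 = 51/79
P(Z=2 | obs) = 4/45 / 79/315 = 28/79

P(Z=0) = 51/79, P(Z=2) = 28/79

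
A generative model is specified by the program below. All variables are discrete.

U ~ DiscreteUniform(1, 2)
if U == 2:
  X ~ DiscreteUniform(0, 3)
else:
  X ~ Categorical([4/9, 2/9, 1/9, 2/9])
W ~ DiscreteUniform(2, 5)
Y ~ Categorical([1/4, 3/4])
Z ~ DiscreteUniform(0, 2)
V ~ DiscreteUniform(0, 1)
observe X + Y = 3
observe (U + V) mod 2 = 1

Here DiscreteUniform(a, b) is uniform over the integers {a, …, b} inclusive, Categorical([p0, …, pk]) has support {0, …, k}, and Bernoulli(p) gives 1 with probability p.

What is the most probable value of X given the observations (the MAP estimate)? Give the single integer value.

argmax_v P(X = v | obs) = 2

Enumerate traces; 48 have nonzero weight after conditioning:
  (U=1, X=2, W=2, Y=1, Z=0, V=0) weight 1/576
  (U=1, X=2, W=2, Y=1, Z=1, V=0) weight 1/576
  (U=1, X=2, W=2, Y=1, Z=2, V=0) weight 1/576
  (U=1, X=2, W=3, Y=1, Z=0, V=0) weight 1/576
  (U=1, X=2, W=3, Y=1, Z=1, V=0) weight 1/576
  (U=1, X=2, W=3, Y=1, Z=2, V=0) weight 1/576
  (U=1, X=2, W=4, Y=1, Z=0, V=0) weight 1/576
  (U=1, X=2, W=4, Y=1, Z=1, V=0) weight 1/576
  (U=1, X=3, W=2, Y=0, Z=0, V=0) weight 1/864
  … 39 more
Group by X:
  weight(X=2) = 13/192
  weight(X=3) = 17/576
Total weight = 13/192 + 17/576 = 7/72
P(X=2 | obs) = 13/192 / 7/72 = 39/56
P(X=3 | obs) = 17/576 / 7/72 = 17/56
argmax = 2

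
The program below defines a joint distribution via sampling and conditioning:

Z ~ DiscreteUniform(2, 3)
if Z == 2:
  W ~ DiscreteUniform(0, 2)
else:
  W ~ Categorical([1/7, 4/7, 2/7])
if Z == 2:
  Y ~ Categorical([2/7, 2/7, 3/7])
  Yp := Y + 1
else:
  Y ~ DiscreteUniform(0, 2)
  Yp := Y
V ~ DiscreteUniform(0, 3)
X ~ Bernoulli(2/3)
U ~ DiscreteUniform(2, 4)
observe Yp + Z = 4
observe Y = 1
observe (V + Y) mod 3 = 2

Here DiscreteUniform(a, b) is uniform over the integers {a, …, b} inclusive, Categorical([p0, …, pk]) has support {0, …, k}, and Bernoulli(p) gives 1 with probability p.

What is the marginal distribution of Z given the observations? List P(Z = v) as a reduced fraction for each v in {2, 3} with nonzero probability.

P(Z=2) = 6/13, P(Z=3) = 7/13

Enumerate traces; 36 have nonzero weight after conditioning:
  (Z=2, W=0, Y=1, V=1, X=0, U=2) weight 1/756
  (Z=2, W=0, Y=1, V=1, X=0, U=3) weight 1/756
  (Z=2, W=0, Y=1, V=1, X=0, U=4) weight 1/756
  (Z=2, W=0, Y=1, V=1, X=1, U=2) weight 1/378
  (Z=2, W=0, Y=1, V=1, X=1, U=3) weight 1/378
  (Z=2, W=0, Y=1, V=1, X=1, U=4) weight 1/378
  (Z=2, W=1, Y=1, V=1, X=0, U=2) weight 1/756
  (Z=2, W=1, Y=1, V=1, X=0, U=3) weight 1/756
  (Z=3, W=0, Y=1, V=1, X=0, U=2) weight 1/1512
  … 27 more
Group by Z:
  weight(Z=2) = 1/28
  weight(Z=3) = 1/24
Total weight = 1/28 + 1/24 = 13/168
P(Z=2 | obs) = 1/28 / 13/168 = 6/13
P(Z=3 | obs) = 1/24 / 13/168 = 7/13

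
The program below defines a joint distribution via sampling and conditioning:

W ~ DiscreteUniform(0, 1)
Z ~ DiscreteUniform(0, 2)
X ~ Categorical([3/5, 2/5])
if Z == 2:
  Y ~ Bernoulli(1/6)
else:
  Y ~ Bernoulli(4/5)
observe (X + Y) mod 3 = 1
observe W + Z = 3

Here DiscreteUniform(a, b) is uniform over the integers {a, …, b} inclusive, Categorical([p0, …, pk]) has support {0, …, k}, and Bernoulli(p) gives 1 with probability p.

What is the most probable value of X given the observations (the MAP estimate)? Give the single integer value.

Enumerate traces; 2 have nonzero weight after conditioning:
  (W=1, Z=2, X=0, Y=1) weight 1/60
  (W=1, Z=2, X=1, Y=0) weight 1/18
Group by X:
  weight(X=0) = 1/60
  weight(X=1) = 1/18
Total weight = 1/60 + 1/18 = 13/180
P(X=0 | obs) = 1/60 / 13/180 = 3/13
P(X=1 | obs) = 1/18 / 13/180 = 10/13
argmax = 1

argmax_v P(X = v | obs) = 1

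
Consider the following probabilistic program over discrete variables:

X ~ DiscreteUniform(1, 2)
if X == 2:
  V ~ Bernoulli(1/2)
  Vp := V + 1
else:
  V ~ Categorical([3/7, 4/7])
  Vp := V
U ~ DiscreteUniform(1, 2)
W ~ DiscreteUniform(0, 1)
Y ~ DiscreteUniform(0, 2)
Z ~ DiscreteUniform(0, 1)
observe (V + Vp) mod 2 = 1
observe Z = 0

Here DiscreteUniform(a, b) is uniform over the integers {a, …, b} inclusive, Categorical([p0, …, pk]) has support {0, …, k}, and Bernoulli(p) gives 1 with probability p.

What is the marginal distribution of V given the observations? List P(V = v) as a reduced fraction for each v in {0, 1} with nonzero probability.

Enumerate traces; 24 have nonzero weight after conditioning:
  (X=2, V=0, U=1, W=0, Y=0, Z=0) weight 1/96
  (X=2, V=0, U=1, W=0, Y=1, Z=0) weight 1/96
  (X=2, V=0, U=1, W=0, Y=2, Z=0) weight 1/96
  (X=2, V=0, U=1, W=1, Y=0, Z=0) weight 1/96
  (X=2, V=0, U=1, W=1, Y=1, Z=0) weight 1/96
  (X=2, V=0, U=1, W=1, Y=2, Z=0) weight 1/96
  (X=2, V=0, U=2, W=0, Y=0, Z=0) weight 1/96
  (X=2, V=0, U=2, W=0, Y=1, Z=0) weight 1/96
  (X=2, V=1, U=1, W=0, Y=0, Z=0) weight 1/96
  … 15 more
Group by V:
  weight(V=0) = 1/8
  weight(V=1) = 1/8
Total weight = 1/8 + 1/8 = 1/4
P(V=0 | obs) = 1/8 / 1/4 = 1/2
P(V=1 | obs) = 1/8 / 1/4 = 1/2

P(V=0) = 1/2, P(V=1) = 1/2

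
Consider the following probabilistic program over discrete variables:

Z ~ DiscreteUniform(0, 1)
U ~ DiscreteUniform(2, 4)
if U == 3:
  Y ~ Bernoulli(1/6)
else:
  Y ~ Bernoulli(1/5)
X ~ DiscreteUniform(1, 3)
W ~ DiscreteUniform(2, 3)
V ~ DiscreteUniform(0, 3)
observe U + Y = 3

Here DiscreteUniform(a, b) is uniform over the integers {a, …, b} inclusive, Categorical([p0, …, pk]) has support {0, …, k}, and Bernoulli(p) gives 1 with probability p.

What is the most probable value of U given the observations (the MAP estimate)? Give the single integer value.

Enumerate traces; 96 have nonzero weight after conditioning:
  (Z=0, U=2, Y=1, X=1, W=2, V=0) weight 1/720
  (Z=0, U=2, Y=1, X=1, W=2, V=1) weight 1/720
  (Z=0, U=2, Y=1, X=1, W=2, V=2) weight 1/720
  (Z=0, U=2, Y=1, X=1, W=2, V=3) weight 1/720
  (Z=0, U=2, Y=1, X=1, W=3, V=0) weight 1/720
  (Z=0, U=2, Y=1, X=1, W=3, V=1) weight 1/720
  (Z=0, U=2, Y=1, X=1, W=3, V=2) weight 1/720
  (Z=0, U=2, Y=1, X=1, W=3, V=3) weight 1/720
  (Z=0, U=3, Y=0, X=1, W=2, V=0) weight 5/864
  … 87 more
Group by U:
  weight(U=2) = 1/15
  weight(U=3) = 5/18
Total weight = 1/15 + 5/18 = 31/90
P(U=2 | obs) = 1/15 / 31/90 = 6/31
P(U=3 | obs) = 5/18 / 31/90 = 25/31
argmax = 3

argmax_v P(U = v | obs) = 3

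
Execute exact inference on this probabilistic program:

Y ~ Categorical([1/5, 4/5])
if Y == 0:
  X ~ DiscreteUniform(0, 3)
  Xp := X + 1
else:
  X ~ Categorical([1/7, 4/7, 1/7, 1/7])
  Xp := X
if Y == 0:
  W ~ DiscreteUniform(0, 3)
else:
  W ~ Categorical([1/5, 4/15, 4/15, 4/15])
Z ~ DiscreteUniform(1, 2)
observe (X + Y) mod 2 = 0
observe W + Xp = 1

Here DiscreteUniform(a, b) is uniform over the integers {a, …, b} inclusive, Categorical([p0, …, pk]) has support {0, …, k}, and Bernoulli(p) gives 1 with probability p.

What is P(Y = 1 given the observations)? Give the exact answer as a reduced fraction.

Enumerate traces; 4 have nonzero weight after conditioning:
  (Y=0, X=0, W=0, Z=1) weight 1/160
  (Y=0, X=0, W=0, Z=2) weight 1/160
  (Y=1, X=1, W=0, Z=1) weight 8/175
  (Y=1, X=1, W=0, Z=2) weight 8/175
Group by Y:
  weight(Y=0) = 1/80
  weight(Y=1) = 16/175
Total weight = 1/80 + 16/175 = 291/2800
P(Y=0 | obs) = 1/80 / 291/2800 = 35/291
P(Y=1 | obs) = 16/175 / 291/2800 = 256/291

P(Y = 1 | obs) = 256/291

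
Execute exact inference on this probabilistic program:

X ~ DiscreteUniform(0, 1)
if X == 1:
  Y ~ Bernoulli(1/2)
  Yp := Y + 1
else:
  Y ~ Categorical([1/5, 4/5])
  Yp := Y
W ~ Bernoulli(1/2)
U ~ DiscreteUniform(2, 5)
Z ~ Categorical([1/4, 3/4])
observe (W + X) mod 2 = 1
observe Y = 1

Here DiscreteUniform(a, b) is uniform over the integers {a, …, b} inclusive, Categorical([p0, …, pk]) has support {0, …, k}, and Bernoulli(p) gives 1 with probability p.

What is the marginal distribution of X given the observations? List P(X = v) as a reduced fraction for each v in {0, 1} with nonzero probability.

Enumerate traces; 16 have nonzero weight after conditioning:
  (X=0, Y=1, W=1, U=2, Z=0) weight 1/80
  (X=0, Y=1, W=1, U=2, Z=1) weight 3/80
  (X=0, Y=1, W=1, U=3, Z=0) weight 1/80
  (X=0, Y=1, W=1, U=3, Z=1) weight 3/80
  (X=0, Y=1, W=1, U=4, Z=0) weight 1/80
  (X=0, Y=1, W=1, U=4, Z=1) weight 3/80
  (X=0, Y=1, W=1, U=5, Z=0) weight 1/80
  (X=0, Y=1, W=1, U=5, Z=1) weight 3/80
  (X=1, Y=1, W=0, U=2, Z=0) weight 1/128
  … 7 more
Group by X:
  weight(X=0) = 1/5
  weight(X=1) = 1/8
Total weight = 1/5 + 1/8 = 13/40
P(X=0 | obs) = 1/5 / 13/40 = 8/13
P(X=1 | obs) = 1/8 / 13/40 = 5/13

P(X=0) = 8/13, P(X=1) = 5/13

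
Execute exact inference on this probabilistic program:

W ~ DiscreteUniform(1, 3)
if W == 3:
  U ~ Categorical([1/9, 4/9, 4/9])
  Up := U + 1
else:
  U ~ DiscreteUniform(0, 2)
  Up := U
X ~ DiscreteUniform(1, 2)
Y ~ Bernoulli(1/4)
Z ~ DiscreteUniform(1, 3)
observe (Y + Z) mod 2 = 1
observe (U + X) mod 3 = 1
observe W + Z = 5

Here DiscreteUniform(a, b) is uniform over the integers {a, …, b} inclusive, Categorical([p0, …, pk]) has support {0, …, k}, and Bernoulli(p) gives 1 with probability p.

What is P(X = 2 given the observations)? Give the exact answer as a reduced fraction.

Enumerate traces; 4 have nonzero weight after conditioning:
  (W=2, U=0, X=1, Y=0, Z=3) weight 1/72
  (W=2, U=2, X=2, Y=0, Z=3) weight 1/72
  (W=3, U=0, X=1, Y=1, Z=2) weight 1/648
  (W=3, U=2, X=2, Y=1, Z=2) weight 1/162
Group by X:
  weight(X=1) = 5/324
  weight(X=2) = 13/648
Total weight = 5/324 + 13/648 = 23/648
P(X=1 | obs) = 5/324 / 23/648 = 10/23
P(X=2 | obs) = 13/648 / 23/648 = 13/23

P(X = 2 | obs) = 13/23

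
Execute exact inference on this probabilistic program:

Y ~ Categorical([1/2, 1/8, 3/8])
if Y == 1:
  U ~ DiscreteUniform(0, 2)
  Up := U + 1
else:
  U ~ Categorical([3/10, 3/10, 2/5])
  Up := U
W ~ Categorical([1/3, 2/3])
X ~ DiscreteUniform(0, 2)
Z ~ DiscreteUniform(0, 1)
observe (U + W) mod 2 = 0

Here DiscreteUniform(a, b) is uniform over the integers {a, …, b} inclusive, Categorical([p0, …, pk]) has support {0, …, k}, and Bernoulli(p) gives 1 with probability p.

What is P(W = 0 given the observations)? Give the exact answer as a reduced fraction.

Enumerate traces; 54 have nonzero weight after conditioning:
  (Y=0, U=0, W=0, X=0, Z=0) weight 1/120
  (Y=0, U=0, W=0, X=0, Z=1) weight 1/120
  (Y=0, U=0, W=0, X=1, Z=0) weight 1/120
  (Y=0, U=0, W=0, X=1, Z=1) weight 1/120
  (Y=0, U=0, W=0, X=2, Z=0) weight 1/120
  (Y=0, U=0, W=0, X=2, Z=1) weight 1/120
  (Y=0, U=1, W=1, X=0, Z=0) weight 1/60
  (Y=0, U=1, W=1, X=0, Z=1) weight 1/60
  … 46 more
Group by W:
  weight(W=0) = 167/720
  weight(W=1) = 73/360
Total weight = 167/720 + 73/360 = 313/720
P(W=0 | obs) = 167/720 / 313/720 = 167/313
P(W=1 | obs) = 73/360 / 313/720 = 146/313

P(W = 0 | obs) = 167/313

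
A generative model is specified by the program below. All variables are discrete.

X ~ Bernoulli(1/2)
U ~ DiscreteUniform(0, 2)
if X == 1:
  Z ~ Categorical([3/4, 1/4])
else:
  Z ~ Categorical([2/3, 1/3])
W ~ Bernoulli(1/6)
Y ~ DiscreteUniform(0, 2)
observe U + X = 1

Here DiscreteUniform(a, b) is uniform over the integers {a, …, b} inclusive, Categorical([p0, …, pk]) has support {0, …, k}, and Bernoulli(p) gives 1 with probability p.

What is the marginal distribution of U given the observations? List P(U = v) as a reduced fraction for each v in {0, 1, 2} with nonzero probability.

Enumerate traces; 24 have nonzero weight after conditioning:
  (X=0, U=1, Z=0, W=0, Y=0) weight 5/162
  (X=0, U=1, Z=0, W=0, Y=1) weight 5/162
  (X=0, U=1, Z=0, W=0, Y=2) weight 5/162
  (X=0, U=1, Z=0, W=1, Y=0) weight 1/162
  (X=0, U=1, Z=0, W=1, Y=1) weight 1/162
  (X=0, U=1, Z=0, W=1, Y=2) weight 1/162
  (X=0, U=1, Z=1, W=0, Y=0) weight 5/324
  (X=0, U=1, Z=1, W=0, Y=1) weight 5/324
  (X=1, U=0, Z=0, W=0, Y=0) weight 5/144
  … 15 more
Group by U:
  weight(U=0) = 1/6
  weight(U=1) = 1/6
Total weight = 1/6 + 1/6 = 1/3
P(U=0 | obs) = 1/6 / 1/3 = 1/2
P(U=1 | obs) = 1/6 / 1/3 = 1/2

P(U=0) = 1/2, P(U=1) = 1/2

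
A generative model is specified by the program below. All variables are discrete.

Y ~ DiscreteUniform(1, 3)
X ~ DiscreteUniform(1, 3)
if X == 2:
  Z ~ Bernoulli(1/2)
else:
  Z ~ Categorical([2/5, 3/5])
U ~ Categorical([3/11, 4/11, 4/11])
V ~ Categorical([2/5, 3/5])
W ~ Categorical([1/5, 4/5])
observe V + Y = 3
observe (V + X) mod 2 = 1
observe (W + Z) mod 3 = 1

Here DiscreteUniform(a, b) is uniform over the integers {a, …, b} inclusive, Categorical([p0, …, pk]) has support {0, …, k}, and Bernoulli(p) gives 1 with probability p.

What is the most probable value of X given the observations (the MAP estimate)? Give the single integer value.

argmax_v P(X = v | obs) = 2

Enumerate traces; 18 have nonzero weight after conditioning:
  (Y=2, X=2, Z=0, U=0, V=1, W=1) weight 2/275
  (Y=2, X=2, Z=0, U=1, V=1, W=1) weight 8/825
  (Y=2, X=2, Z=0, U=2, V=1, W=1) weight 8/825
  (Y=2, X=2, Z=1, U=0, V=1, W=0) weight 1/550
  (Y=2, X=2, Z=1, U=1, V=1, W=0) weight 2/825
  (Y=2, X=2, Z=1, U=2, V=1, W=0) weight 2/825
  (Y=3, X=1, Z=0, U=0, V=0, W=1) weight 16/4125
  (Y=3, X=1, Z=0, U=1, V=0, W=1) weight 64/12375
  (Y=3, X=3, Z=0, U=0, V=0, W=1) weight 16/4125
  … 9 more
Group by X:
  weight(X=1) = 22/1125
  weight(X=2) = 1/30
  weight(X=3) = 22/1125
Total weight = 22/1125 + 1/30 + 22/1125 = 163/2250
P(X=1 | obs) = 22/1125 / 163/2250 = 44/163
P(X=2 | obs) = 1/30 / 163/2250 = 75/163
P(X=3 | obs) = 22/1125 / 163/2250 = 44/163
argmax = 2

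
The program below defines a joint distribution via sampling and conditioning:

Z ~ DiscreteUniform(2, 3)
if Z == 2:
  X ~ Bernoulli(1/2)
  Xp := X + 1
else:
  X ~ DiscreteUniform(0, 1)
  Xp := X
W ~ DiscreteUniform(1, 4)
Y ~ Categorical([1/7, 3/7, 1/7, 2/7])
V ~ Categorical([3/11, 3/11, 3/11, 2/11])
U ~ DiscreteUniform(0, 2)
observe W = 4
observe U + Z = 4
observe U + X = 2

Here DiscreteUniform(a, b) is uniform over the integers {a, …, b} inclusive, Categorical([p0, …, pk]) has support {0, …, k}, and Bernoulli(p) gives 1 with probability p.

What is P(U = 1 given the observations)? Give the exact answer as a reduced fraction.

Enumerate traces; 32 have nonzero weight after conditioning:
  (Z=2, X=0, W=4, Y=0, V=0, U=2) weight 1/1232
  (Z=2, X=0, W=4, Y=0, V=1, U=2) weight 1/1232
  (Z=2, X=0, W=4, Y=0, V=2, U=2) weight 1/1232
  (Z=2, X=0, W=4, Y=0, V=3, U=2) weight 1/1848
  (Z=2, X=0, W=4, Y=1, V=0, U=2) weight 3/1232
  (Z=2, X=0, W=4, Y=1, V=1, U=2) weight 3/1232
  (Z=2, X=0, W=4, Y=1, V=2, U=2) weight 3/1232
  (Z=2, X=0, W=4, Y=1, V=3, U=2) weight 1/616
  (Z=3, X=1, W=4, Y=0, V=0, U=1) weight 1/1232
  … 23 more
Group by U:
  weight(U=1) = 1/48
  weight(U=2) = 1/48
Total weight = 1/48 + 1/48 = 1/24
P(U=1 | obs) = 1/48 / 1/24 = 1/2
P(U=2 | obs) = 1/48 / 1/24 = 1/2

P(U = 1 | obs) = 1/2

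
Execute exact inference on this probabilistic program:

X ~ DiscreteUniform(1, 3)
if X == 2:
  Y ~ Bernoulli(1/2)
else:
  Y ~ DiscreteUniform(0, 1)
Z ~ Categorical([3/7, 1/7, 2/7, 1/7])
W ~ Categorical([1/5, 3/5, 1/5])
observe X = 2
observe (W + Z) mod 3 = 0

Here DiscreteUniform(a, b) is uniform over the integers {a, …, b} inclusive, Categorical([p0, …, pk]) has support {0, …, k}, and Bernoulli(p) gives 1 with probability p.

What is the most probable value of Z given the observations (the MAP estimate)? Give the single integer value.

argmax_v P(Z = v | obs) = 2

Enumerate traces; 8 have nonzero weight after conditioning:
  (X=2, Y=0, Z=0, W=0) weight 1/70
  (X=2, Y=0, Z=1, W=2) weight 1/210
  (X=2, Y=0, Z=2, W=1) weight 1/35
  (X=2, Y=0, Z=3, W=0) weight 1/210
  (X=2, Y=1, Z=0, W=0) weight 1/70
  (X=2, Y=1, Z=1, W=2) weight 1/210
  (X=2, Y=1, Z=2, W=1) weight 1/35
  (X=2, Y=1, Z=3, W=0) weight 1/210
Group by Z:
  weight(Z=0) = 1/35
  weight(Z=1) = 1/105
  weight(Z=2) = 2/35
  weight(Z=3) = 1/105
Total weight = 1/35 + 1/105 + 2/35 + 1/105 = 11/105
P(Z=0 | obs) = 1/35 / 11/105 = 3/11
P(Z=1 | obs) = 1/105 / 11/105 = 1/11
P(Z=2 | obs) = 2/35 / 11/105 = 6/11
P(Z=3 | obs) = 1/105 / 11/105 = 1/11
argmax = 2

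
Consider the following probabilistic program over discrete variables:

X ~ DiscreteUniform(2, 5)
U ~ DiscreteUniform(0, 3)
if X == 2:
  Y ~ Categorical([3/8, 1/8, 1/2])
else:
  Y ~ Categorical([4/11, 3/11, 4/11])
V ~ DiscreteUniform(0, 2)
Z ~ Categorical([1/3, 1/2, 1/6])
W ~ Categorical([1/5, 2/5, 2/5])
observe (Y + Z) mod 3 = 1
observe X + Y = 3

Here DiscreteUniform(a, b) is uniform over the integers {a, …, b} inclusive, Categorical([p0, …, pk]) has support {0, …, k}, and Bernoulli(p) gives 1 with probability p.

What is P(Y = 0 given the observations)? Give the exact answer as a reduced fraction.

Enumerate traces; 72 have nonzero weight after conditioning:
  (X=2, U=0, Y=1, V=0, Z=0, W=0) weight 1/5760
  (X=2, U=0, Y=1, V=0, Z=0, W=1) weight 1/2880
  (X=2, U=0, Y=1, V=0, Z=0, W=2) weight 1/2880
  (X=2, U=0, Y=1, V=1, Z=0, W=0) weight 1/5760
  (X=2, U=0, Y=1, V=1, Z=0, W=1) weight 1/2880
  (X=2, U=0, Y=1, V=1, Z=0, W=2) weight 1/2880
  (X=2, U=0, Y=1, V=2, Z=0, W=0) weight 1/5760
  (X=2, U=0, Y=1, V=2, Z=0, W=1) weight 1/2880
  (X=3, U=0, Y=0, V=0, Z=1, W=0) weight 1/1320
  … 63 more
Group by Y:
  weight(Y=0) = 1/22
  weight(Y=1) = 1/96
Total weight = 1/22 + 1/96 = 59/1056
P(Y=0 | obs) = 1/22 / 59/1056 = 48/59
P(Y=1 | obs) = 1/96 / 59/1056 = 11/59

P(Y = 0 | obs) = 48/59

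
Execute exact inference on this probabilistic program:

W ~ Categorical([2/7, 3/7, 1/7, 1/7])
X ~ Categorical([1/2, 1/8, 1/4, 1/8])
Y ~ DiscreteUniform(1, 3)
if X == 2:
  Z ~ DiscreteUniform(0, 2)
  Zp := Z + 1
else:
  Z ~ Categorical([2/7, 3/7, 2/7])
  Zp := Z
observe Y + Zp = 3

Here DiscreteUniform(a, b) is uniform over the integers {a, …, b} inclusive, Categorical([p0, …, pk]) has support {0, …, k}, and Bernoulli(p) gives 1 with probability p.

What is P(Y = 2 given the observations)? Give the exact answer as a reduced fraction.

Enumerate traces; 44 have nonzero weight after conditioning:
  (W=0, X=0, Y=1, Z=2) weight 2/147
  (W=0, X=0, Y=2, Z=1) weight 1/49
  (W=0, X=0, Y=3, Z=0) weight 2/147
  (W=0, X=1, Y=1, Z=2) weight 1/294
  (W=0, X=1, Y=2, Z=1) weight 1/196
  (W=0, X=1, Y=3, Z=0) weight 1/294
  (W=0, X=2, Y=1, Z=1) weight 1/126
  (W=0, X=2, Y=2, Z=0) weight 1/126
  … 36 more
Group by Y:
  weight(Y=1) = 25/252
  weight(Y=2) = 17/126
  weight(Y=3) = 1/14
Total weight = 25/252 + 17/126 + 1/14 = 11/36
P(Y=1 | obs) = 25/252 / 11/36 = 25/77
P(Y=2 | obs) = 17/126 / 11/36 = 34/77
P(Y=3 | obs) = 1/14 / 11/36 = 18/77

P(Y = 2 | obs) = 34/77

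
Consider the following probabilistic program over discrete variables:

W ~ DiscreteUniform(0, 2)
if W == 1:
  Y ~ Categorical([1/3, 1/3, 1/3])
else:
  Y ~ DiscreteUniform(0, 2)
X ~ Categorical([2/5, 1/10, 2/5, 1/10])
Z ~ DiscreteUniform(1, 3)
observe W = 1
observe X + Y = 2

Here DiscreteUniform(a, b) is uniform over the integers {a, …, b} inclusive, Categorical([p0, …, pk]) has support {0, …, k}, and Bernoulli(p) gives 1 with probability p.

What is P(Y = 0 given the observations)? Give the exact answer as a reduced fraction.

Enumerate traces; 9 have nonzero weight after conditioning:
  (W=1, Y=0, X=2, Z=1) weight 2/135
  (W=1, Y=0, X=2, Z=2) weight 2/135
  (W=1, Y=0, X=2, Z=3) weight 2/135
  (W=1, Y=1, X=1, Z=1) weight 1/270
  (W=1, Y=1, X=1, Z=2) weight 1/270
  (W=1, Y=1, X=1, Z=3) weight 1/270
  (W=1, Y=2, X=0, Z=1) weight 2/135
  (W=1, Y=2, X=0, Z=2) weight 2/135
  … 1 more
Group by Y:
  weight(Y=0) = 2/45
  weight(Y=1) = 1/90
  weight(Y=2) = 2/45
Total weight = 2/45 + 1/90 + 2/45 = 1/10
P(Y=0 | obs) = 2/45 / 1/10 = 4/9
P(Y=1 | obs) = 1/90 / 1/10 = 1/9
P(Y=2 | obs) = 2/45 / 1/10 = 4/9

P(Y = 0 | obs) = 4/9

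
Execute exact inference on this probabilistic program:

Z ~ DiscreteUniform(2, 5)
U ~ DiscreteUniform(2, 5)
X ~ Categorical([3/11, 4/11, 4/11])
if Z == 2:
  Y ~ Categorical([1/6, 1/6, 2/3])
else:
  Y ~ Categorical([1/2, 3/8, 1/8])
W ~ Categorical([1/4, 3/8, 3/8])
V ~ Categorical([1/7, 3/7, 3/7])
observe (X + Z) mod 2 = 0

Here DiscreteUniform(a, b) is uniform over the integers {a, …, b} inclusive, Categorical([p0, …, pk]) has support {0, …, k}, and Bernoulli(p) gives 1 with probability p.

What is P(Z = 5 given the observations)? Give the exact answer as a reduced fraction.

P(Z = 5 | obs) = 2/11

Enumerate traces; 648 have nonzero weight after conditioning:
  (Z=2, U=2, X=0, Y=0, W=0, V=0) weight 1/9856
  (Z=2, U=2, X=0, Y=0, W=0, V=1) weight 3/9856
  (Z=2, U=2, X=0, Y=0, W=0, V=2) weight 3/9856
  (Z=2, U=2, X=0, Y=0, W=1, V=0) weight 3/19712
  (Z=2, U=2, X=0, Y=0, W=1, V=1) weight 9/19712
  (Z=2, U=2, X=0, Y=0, W=1, V=2) weight 9/19712
  (Z=2, U=2, X=0, Y=0, W=2, V=0) weight 3/19712
  (Z=2, U=2, X=0, Y=0, W=2, V=1) weight 9/19712
  (Z=3, U=2, X=1, Y=0, W=0, V=0) weight 1/2464
  (Z=4, U=2, X=0, Y=0, W=0, V=0) weight 3/9856
  … 638 more
Group by Z:
  weight(Z=2) = 7/44
  weight(Z=3) = 1/11
  weight(Z=4) = 7/44
  weight(Z=5) = 1/11
Total weight = 7/44 + 1/11 + 7/44 + 1/11 = 1/2
P(Z=2 | obs) = 7/44 / 1/2 = 7/22
P(Z=3 | obs) = 1/11 / 1/2 = 2/11
P(Z=4 | obs) = 7/44 / 1/2 = 7/22
P(Z=5 | obs) = 1/11 / 1/2 = 2/11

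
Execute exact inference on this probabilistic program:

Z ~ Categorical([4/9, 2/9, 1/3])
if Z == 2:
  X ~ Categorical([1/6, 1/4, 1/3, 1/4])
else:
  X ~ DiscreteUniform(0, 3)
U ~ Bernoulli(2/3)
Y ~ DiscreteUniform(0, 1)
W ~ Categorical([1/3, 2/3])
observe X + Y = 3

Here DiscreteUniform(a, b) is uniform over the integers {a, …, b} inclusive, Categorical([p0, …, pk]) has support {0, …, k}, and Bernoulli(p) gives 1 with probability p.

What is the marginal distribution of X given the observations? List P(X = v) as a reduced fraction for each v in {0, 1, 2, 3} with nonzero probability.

P(X=2) = 10/19, P(X=3) = 9/19

Enumerate traces; 24 have nonzero weight after conditioning:
  (Z=0, X=2, U=0, Y=1, W=0) weight 1/162
  (Z=0, X=2, U=0, Y=1, W=1) weight 1/81
  (Z=0, X=2, U=1, Y=1, W=0) weight 1/81
  (Z=0, X=2, U=1, Y=1, W=1) weight 2/81
  (Z=0, X=3, U=0, Y=0, W=0) weight 1/162
  (Z=0, X=3, U=0, Y=0, W=1) weight 1/81
  (Z=0, X=3, U=1, Y=0, W=0) weight 1/81
  (Z=0, X=3, U=1, Y=0, W=1) weight 2/81
  … 16 more
Group by X:
  weight(X=2) = 5/36
  weight(X=3) = 1/8
Total weight = 5/36 + 1/8 = 19/72
P(X=2 | obs) = 5/36 / 19/72 = 10/19
P(X=3 | obs) = 1/8 / 19/72 = 9/19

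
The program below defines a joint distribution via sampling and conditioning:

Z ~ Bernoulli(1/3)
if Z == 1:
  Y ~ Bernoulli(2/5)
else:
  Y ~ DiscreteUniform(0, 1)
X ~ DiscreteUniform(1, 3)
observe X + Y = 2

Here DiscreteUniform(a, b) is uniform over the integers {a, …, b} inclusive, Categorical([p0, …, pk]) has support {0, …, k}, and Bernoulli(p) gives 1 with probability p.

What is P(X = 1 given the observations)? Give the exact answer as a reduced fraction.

P(X = 1 | obs) = 7/15

Enumerate traces; 4 have nonzero weight after conditioning:
  (Z=0, Y=0, X=2) weight 1/9
  (Z=0, Y=1, X=1) weight 1/9
  (Z=1, Y=0, X=2) weight 1/15
  (Z=1, Y=1, X=1) weight 2/45
Group by X:
  weight(X=1) = 7/45
  weight(X=2) = 8/45
Total weight = 7/45 + 8/45 = 1/3
P(X=1 | obs) = 7/45 / 1/3 = 7/15
P(X=2 | obs) = 8/45 / 1/3 = 8/15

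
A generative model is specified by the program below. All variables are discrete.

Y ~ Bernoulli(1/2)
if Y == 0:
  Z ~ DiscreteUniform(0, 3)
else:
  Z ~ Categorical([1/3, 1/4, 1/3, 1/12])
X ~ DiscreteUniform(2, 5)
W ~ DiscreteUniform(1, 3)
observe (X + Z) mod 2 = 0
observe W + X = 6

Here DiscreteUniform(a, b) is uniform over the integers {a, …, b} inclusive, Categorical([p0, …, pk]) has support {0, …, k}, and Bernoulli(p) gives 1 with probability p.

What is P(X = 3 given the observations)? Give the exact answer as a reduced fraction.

P(X = 3 | obs) = 5/17

Enumerate traces; 12 have nonzero weight after conditioning:
  (Y=0, Z=0, X=4, W=2) weight 1/96
  (Y=0, Z=1, X=3, W=3) weight 1/96
  (Y=0, Z=1, X=5, W=1) weight 1/96
  (Y=0, Z=2, X=4, W=2) weight 1/96
  (Y=0, Z=3, X=3, W=3) weight 1/96
  (Y=0, Z=3, X=5, W=1) weight 1/96
  (Y=1, Z=0, X=4, W=2) weight 1/72
  (Y=1, Z=1, X=3, W=3) weight 1/96
  … 4 more
Group by X:
  weight(X=3) = 5/144
  weight(X=4) = 7/144
  weight(X=5) = 5/144
Total weight = 5/144 + 7/144 + 5/144 = 17/144
P(X=3 | obs) = 5/144 / 17/144 = 5/17
P(X=4 | obs) = 7/144 / 17/144 = 7/17
P(X=5 | obs) = 5/144 / 17/144 = 5/17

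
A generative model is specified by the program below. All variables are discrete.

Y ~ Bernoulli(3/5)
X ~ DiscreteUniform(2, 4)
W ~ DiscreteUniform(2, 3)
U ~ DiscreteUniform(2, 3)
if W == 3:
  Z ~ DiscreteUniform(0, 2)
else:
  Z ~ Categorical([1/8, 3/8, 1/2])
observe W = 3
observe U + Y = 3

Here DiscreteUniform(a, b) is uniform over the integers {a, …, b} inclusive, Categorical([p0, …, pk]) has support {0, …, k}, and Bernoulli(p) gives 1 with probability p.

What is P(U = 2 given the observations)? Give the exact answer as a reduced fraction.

Enumerate traces; 18 have nonzero weight after conditioning:
  (Y=0, X=2, W=3, U=3, Z=0) weight 1/90
  (Y=0, X=2, W=3, U=3, Z=1) weight 1/90
  (Y=0, X=2, W=3, U=3, Z=2) weight 1/90
  (Y=0, X=3, W=3, U=3, Z=0) weight 1/90
  (Y=0, X=3, W=3, U=3, Z=1) weight 1/90
  (Y=0, X=3, W=3, U=3, Z=2) weight 1/90
  (Y=0, X=4, W=3, U=3, Z=0) weight 1/90
  (Y=0, X=4, W=3, U=3, Z=1) weight 1/90
  (Y=1, X=2, W=3, U=2, Z=0) weight 1/60
  … 9 more
Group by U:
  weight(U=2) = 3/20
  weight(U=3) = 1/10
Total weight = 3/20 + 1/10 = 1/4
P(U=2 | obs) = 3/20 / 1/4 = 3/5
P(U=3 | obs) = 1/10 / 1/4 = 2/5

P(U = 2 | obs) = 3/5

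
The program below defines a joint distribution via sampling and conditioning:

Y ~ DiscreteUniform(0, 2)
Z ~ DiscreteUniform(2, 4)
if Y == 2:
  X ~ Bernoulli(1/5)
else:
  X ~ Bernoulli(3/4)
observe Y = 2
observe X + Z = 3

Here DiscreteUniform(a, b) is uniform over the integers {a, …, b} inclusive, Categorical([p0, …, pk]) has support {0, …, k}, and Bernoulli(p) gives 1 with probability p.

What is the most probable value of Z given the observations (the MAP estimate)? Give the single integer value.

argmax_v P(Z = v | obs) = 3

Enumerate traces; 2 have nonzero weight after conditioning:
  (Y=2, Z=2, X=1) weight 1/45
  (Y=2, Z=3, X=0) weight 4/45
Group by Z:
  weight(Z=2) = 1/45
  weight(Z=3) = 4/45
Total weight = 1/45 + 4/45 = 1/9
P(Z=2 | obs) = 1/45 / 1/9 = 1/5
P(Z=3 | obs) = 4/45 / 1/9 = 4/5
argmax = 3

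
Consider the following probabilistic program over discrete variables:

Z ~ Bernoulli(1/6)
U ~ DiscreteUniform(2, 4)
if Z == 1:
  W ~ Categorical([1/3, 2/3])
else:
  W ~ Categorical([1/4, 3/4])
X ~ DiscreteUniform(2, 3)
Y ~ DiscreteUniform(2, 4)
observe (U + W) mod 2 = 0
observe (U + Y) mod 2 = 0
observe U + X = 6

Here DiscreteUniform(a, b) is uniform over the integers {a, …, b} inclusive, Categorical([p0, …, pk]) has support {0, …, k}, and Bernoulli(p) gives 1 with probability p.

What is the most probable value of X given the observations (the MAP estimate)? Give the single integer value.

Enumerate traces; 6 have nonzero weight after conditioning:
  (Z=0, U=3, W=1, X=3, Y=3) weight 5/144
  (Z=0, U=4, W=0, X=2, Y=2) weight 5/432
  (Z=0, U=4, W=0, X=2, Y=4) weight 5/432
  (Z=1, U=3, W=1, X=3, Y=3) weight 1/162
  (Z=1, U=4, W=0, X=2, Y=2) weight 1/324
  (Z=1, U=4, W=0, X=2, Y=4) weight 1/324
Group by X:
  weight(X=2) = 19/648
  weight(X=3) = 53/1296
Total weight = 19/648 + 53/1296 = 91/1296
P(X=2 | obs) = 19/648 / 91/1296 = 38/91
P(X=3 | obs) = 53/1296 / 91/1296 = 53/91
argmax = 3

argmax_v P(X = v | obs) = 3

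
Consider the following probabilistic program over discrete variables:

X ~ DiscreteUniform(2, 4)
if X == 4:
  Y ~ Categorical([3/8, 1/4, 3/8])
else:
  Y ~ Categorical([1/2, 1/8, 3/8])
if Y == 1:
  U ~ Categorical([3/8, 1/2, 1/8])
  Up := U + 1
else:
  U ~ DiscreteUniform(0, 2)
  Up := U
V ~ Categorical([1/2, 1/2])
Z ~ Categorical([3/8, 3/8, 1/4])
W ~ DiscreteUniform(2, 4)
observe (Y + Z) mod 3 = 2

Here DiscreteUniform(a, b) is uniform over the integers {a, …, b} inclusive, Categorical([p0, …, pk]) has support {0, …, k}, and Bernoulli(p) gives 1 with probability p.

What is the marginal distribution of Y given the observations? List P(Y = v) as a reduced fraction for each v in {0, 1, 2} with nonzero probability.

Enumerate traces; 162 have nonzero weight after conditioning:
  (X=2, Y=0, U=0, V=0, Z=2, W=2) weight 1/432
  (X=2, Y=0, U=0, V=0, Z=2, W=3) weight 1/432
  (X=2, Y=0, U=0, V=0, Z=2, W=4) weight 1/432
  (X=2, Y=0, U=0, V=1, Z=2, W=2) weight 1/432
  (X=2, Y=0, U=0, V=1, Z=2, W=3) weight 1/432
  (X=2, Y=0, U=0, V=1, Z=2, W=4) weight 1/432
  (X=2, Y=0, U=1, V=0, Z=2, W=2) weight 1/432
  (X=2, Y=0, U=1, V=0, Z=2, W=3) weight 1/432
  (X=2, Y=1, U=0, V=0, Z=1, W=2) weight 1/1024
  (X=2, Y=2, U=0, V=0, Z=0, W=2) weight 1/384
  … 152 more
Group by Y:
  weight(Y=0) = 11/96
  weight(Y=1) = 1/16
  weight(Y=2) = 9/64
Total weight = 11/96 + 1/16 + 9/64 = 61/192
P(Y=0 | obs) = 11/96 / 61/192 = 22/61
P(Y=1 | obs) = 1/16 / 61/192 = 12/61
P(Y=2 | obs) = 9/64 / 61/192 = 27/61

P(Y=0) = 22/61, P(Y=1) = 12/61, P(Y=2) = 27/61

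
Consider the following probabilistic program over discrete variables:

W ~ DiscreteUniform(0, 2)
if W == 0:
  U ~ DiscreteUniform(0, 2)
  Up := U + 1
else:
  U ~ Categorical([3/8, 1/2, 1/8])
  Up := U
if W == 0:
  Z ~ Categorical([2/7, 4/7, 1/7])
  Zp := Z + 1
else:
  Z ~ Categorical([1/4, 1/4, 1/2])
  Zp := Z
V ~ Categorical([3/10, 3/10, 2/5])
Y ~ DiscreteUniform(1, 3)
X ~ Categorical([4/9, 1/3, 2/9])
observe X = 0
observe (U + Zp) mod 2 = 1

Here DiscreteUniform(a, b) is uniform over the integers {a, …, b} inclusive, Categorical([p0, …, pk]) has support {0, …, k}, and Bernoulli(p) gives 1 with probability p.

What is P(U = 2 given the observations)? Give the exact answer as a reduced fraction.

Enumerate traces; 117 have nonzero weight after conditioning:
  (W=0, U=0, Z=0, V=0, Y=1, X=0) weight 4/2835
  (W=0, U=0, Z=0, V=0, Y=2, X=0) weight 4/2835
  (W=0, U=0, Z=0, V=0, Y=3, X=0) weight 4/2835
  (W=0, U=0, Z=0, V=1, Y=1, X=0) weight 4/2835
  (W=0, U=0, Z=0, V=1, Y=2, X=0) weight 4/2835
  (W=0, U=0, Z=0, V=1, Y=3, X=0) weight 4/2835
  (W=0, U=0, Z=0, V=2, Y=1, X=0) weight 16/8505
  (W=0, U=0, Z=0, V=2, Y=2, X=0) weight 16/8505
  (W=0, U=1, Z=1, V=0, Y=1, X=0) weight 8/2835
  (W=0, U=2, Z=0, V=0, Y=1, X=0) weight 4/2835
  … 107 more
Group by U:
  weight(U=0) = 37/756
  weight(U=1) = 79/567
  weight(U=2) = 23/756
Total weight = 37/756 + 79/567 + 23/756 = 124/567
P(U=0 | obs) = 37/756 / 124/567 = 111/496
P(U=1 | obs) = 79/567 / 124/567 = 79/124
P(U=2 | obs) = 23/756 / 124/567 = 69/496

P(U = 2 | obs) = 69/496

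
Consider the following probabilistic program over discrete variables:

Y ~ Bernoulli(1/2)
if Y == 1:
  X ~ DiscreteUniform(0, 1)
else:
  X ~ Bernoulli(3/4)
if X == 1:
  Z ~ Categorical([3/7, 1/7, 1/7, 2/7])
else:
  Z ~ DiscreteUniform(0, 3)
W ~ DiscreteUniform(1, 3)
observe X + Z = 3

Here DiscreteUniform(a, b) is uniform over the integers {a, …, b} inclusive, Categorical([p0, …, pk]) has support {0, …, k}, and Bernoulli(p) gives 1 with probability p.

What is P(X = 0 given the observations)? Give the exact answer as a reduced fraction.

P(X = 0 | obs) = 21/41

Enumerate traces; 12 have nonzero weight after conditioning:
  (Y=0, X=0, Z=3, W=1) weight 1/96
  (Y=0, X=0, Z=3, W=2) weight 1/96
  (Y=0, X=0, Z=3, W=3) weight 1/96
  (Y=0, X=1, Z=2, W=1) weight 1/56
  (Y=0, X=1, Z=2, W=2) weight 1/56
  (Y=0, X=1, Z=2, W=3) weight 1/56
  (Y=1, X=0, Z=3, W=1) weight 1/48
  (Y=1, X=0, Z=3, W=2) weight 1/48
  … 4 more
Group by X:
  weight(X=0) = 3/32
  weight(X=1) = 5/56
Total weight = 3/32 + 5/56 = 41/224
P(X=0 | obs) = 3/32 / 41/224 = 21/41
P(X=1 | obs) = 5/56 / 41/224 = 20/41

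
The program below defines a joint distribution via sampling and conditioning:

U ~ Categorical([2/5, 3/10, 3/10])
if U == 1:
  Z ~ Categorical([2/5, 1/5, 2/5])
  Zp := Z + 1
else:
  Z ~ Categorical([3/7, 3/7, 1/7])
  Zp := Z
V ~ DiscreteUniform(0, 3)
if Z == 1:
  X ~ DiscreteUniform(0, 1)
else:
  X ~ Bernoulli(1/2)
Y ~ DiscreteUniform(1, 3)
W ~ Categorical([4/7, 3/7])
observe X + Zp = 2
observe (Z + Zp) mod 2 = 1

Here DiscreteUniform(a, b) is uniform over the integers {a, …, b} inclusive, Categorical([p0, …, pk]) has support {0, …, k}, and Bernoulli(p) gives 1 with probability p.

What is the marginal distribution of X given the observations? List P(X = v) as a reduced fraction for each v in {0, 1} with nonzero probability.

P(X=0) = 1/3, P(X=1) = 2/3

Enumerate traces; 48 have nonzero weight after conditioning:
  (U=1, Z=0, V=0, X=1, Y=1, W=0) weight 1/350
  (U=1, Z=0, V=0, X=1, Y=1, W=1) weight 3/1400
  (U=1, Z=0, V=0, X=1, Y=2, W=0) weight 1/350
  (U=1, Z=0, V=0, X=1, Y=2, W=1) weight 3/1400
  (U=1, Z=0, V=0, X=1, Y=3, W=0) weight 1/350
  (U=1, Z=0, V=0, X=1, Y=3, W=1) weight 3/1400
  (U=1, Z=0, V=1, X=1, Y=1, W=0) weight 1/350
  (U=1, Z=0, V=1, X=1, Y=1, W=1) weight 3/1400
  (U=1, Z=1, V=0, X=0, Y=1, W=0) weight 1/700
  … 39 more
Group by X:
  weight(X=0) = 3/100
  weight(X=1) = 3/50
Total weight = 3/100 + 3/50 = 9/100
P(X=0 | obs) = 3/100 / 9/100 = 1/3
P(X=1 | obs) = 3/50 / 9/100 = 2/3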